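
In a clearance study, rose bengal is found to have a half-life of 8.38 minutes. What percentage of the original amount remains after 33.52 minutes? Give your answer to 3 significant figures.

6.25%

n = 33.52/8.38 ≈ 4 half-lives.
Fraction remaining = (1/2)^4 ≈ 0.0625, i.e. 6.25%.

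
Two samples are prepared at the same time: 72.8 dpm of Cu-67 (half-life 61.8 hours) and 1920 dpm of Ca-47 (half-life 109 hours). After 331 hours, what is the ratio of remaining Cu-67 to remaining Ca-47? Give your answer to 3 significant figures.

Cu-67: 72.8 × (1/2)^(331/61.8) = 72.8 × (1/2)^5.356 ≈ 1.7775 dpm.
Ca-47: 1920 × (1/2)^(331/109) = 1920 × (1/2)^3.0367 ≈ 233.97 dpm.
Ratio ≈ 1.7775 / 233.97 ≈ 0.0075972.

0.00760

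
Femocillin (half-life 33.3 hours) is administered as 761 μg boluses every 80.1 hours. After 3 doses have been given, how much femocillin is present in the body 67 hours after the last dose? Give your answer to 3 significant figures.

The 3 doses were given 227.2, 147.1, 67 hours ago.
Total = 761·(1/2)^(227.2/33.3) + 761·(1/2)^(147.1/33.3) + 761·(1/2)^(67/33.3)
      = 6.7222 + 35.613 + 188.67 ≈ 231.01 μg.

231 μg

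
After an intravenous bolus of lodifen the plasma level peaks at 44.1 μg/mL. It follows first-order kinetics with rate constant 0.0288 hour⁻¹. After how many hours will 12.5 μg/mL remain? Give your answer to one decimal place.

43.8 hours

t½ = ln 2 / k = 0.69315 / 0.0288 ≈ 24.068 hours.
Fraction remaining = 12.5/44.1 ≈ 0.28345.
n = log₂(44.1/12.5) = ln(3.528)/ln 2 ≈ 1.8189 half-lives.
t = n × t½ = 1.8189 × 24.068 ≈ 43.775 hours.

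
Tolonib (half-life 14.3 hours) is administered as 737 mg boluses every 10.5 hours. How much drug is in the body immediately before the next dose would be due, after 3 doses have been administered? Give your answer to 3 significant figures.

The 3 doses were given 31.5, 21, 10.5 hours ago.
Total = 737·(1/2)^(31.5/14.3) + 737·(1/2)^(21/14.3) + 737·(1/2)^(10.5/14.3)
      = 160.09 + 266.31 + 443.03 ≈ 869.43 mg.

869 mg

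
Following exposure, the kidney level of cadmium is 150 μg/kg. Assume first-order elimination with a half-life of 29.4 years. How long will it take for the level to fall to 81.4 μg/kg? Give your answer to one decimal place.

Fraction remaining = 81.4/150 ≈ 0.54267.
n = log₂(150/81.4) = ln(1.8428)/ln 2 ≈ 0.88186 half-lives.
t = n × t½ = 0.88186 × 29.4 ≈ 25.927 years.

25.9 years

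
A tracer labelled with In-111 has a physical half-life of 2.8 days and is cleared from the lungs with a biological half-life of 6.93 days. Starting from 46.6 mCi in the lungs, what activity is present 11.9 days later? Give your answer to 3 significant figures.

1/t_eff = 1/t_phys + 1/t_biol = 1/2.8 + 1/6.93 = 0.50144 per day.
t_eff = 2.8 × 6.93 / (2.8 + 6.93) ≈ 1.9942 days.
Remaining = 46.6 × (1/2)^(11.9/1.9942) = 46.6 × (1/2)^5.9672 ≈ 0.74488 mCi.

0.745 mCi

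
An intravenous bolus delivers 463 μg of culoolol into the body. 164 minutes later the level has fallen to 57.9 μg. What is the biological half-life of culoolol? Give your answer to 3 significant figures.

A/A₀ = 57.9/463 ≈ 0.12505.
n = log₂(7.9965) ≈ 2.9994 half-lives elapsed in 164 minutes.
t½ = 164/2.9994 ≈ 54.678 minutes.

54.7 minutes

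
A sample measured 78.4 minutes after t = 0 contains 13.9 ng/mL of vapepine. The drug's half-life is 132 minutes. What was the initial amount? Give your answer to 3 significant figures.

Number of half-lives elapsed: n = 78.4/132 ≈ 0.59394.
A₀ = A × 2^n = 13.9 × 2^0.59394 = 13.9 × 1.5094 ≈ 20.98 ng/mL.

21.0 ng/mL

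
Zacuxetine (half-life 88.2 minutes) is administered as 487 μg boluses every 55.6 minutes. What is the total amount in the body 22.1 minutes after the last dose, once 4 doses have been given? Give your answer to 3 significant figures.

The 4 doses were given 188.9, 133.3, 77.7, 22.1 minutes ago.
Total = 487·(1/2)^(188.9/88.2) + 487·(1/2)^(133.3/88.2) + 487·(1/2)^(77.7/88.2) + 487·(1/2)^(22.1/88.2)
      = 110.36 + 170.83 + 264.45 + 409.36 ≈ 954.99 μg.

955 μg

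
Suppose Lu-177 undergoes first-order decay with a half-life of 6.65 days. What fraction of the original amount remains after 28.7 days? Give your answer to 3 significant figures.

0.0502

n = 28.7/6.65 ≈ 4.3158 half-lives.
Fraction remaining = (1/2)^4.3158 ≈ 0.050213.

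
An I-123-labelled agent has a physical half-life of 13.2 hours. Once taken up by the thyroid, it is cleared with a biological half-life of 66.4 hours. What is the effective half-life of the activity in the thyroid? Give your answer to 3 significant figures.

11.0 hours

1/t_eff = 1/t_phys + 1/t_biol = 1/13.2 + 1/66.4 = 0.090818 per hour.
t_eff = 13.2 × 66.4 / (13.2 + 66.4) ≈ 11.011 hours.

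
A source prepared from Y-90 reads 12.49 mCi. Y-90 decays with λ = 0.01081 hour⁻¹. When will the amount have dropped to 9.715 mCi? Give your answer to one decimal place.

t½ = ln 2 / λ = 0.69315 / 0.01081 ≈ 64.121 hours.
Fraction remaining = 9.715/12.49 ≈ 0.77782.
n = log₂(12.49/9.715) = ln(1.2856)/ln 2 ≈ 0.36249 half-lives.
t = n × t½ = 0.36249 × 64.121 ≈ 23.243 hours.

23.2 hours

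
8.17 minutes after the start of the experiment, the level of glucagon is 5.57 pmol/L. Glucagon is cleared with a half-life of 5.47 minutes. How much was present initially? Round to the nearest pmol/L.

16 pmol/L

Number of half-lives elapsed: n = 8.17/5.47 ≈ 1.4936.
A₀ = A × 2^n = 5.57 × 2^1.4936 = 5.57 × 2.8159 ≈ 15.685 pmol/L.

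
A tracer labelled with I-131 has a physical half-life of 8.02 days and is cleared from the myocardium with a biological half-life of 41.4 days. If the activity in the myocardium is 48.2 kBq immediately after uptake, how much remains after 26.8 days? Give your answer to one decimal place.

3.0 kBq

1/t_eff = 1/t_phys + 1/t_biol = 1/8.02 + 1/41.4 = 0.14884 per day.
t_eff = 8.02 × 41.4 / (8.02 + 41.4) ≈ 6.7185 days.
Remaining = 48.2 × (1/2)^(26.8/6.7185) = 48.2 × (1/2)^3.989 ≈ 3.0356 kBq.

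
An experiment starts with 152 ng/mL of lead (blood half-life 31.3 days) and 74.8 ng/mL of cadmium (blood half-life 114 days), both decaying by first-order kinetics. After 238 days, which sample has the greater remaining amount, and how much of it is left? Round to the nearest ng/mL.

lead: 152 × (1/2)^7.6038 ≈ 0.78138 ng/mL.
cadmium: 74.8 × (1/2)^2.0877 ≈ 17.597 ng/mL.
Cadmium has more remaining, at ≈ 17.597 ng/mL.

cadmium, 18 ng/mL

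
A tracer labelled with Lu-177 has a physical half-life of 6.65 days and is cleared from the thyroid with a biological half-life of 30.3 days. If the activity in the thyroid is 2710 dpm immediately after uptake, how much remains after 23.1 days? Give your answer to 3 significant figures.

1/t_eff = 1/t_phys + 1/t_biol = 1/6.65 + 1/30.3 = 0.18338 per day.
t_eff = 6.65 × 30.3 / (6.65 + 30.3) ≈ 5.4532 days.
Remaining = 2710 × (1/2)^(23.1/5.4532) = 2710 × (1/2)^4.2361 ≈ 143.81 dpm.

144 dpm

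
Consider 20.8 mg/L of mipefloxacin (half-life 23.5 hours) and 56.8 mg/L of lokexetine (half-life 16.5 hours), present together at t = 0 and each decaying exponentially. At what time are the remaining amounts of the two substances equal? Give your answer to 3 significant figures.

Set 20.8·(1/2)^(t/23.5) = 56.8·(1/2)^(t/16.5).
Taking log₂: log₂(20.8/56.8) = t·(1/23.5 − 1/16.5).
log₂(0.3662) = -1.4493; 1/23.5 − 1/16.5 = -0.018053.
t = -1.4493 / -0.018053 ≈ 80.281 hours.

80.3 hours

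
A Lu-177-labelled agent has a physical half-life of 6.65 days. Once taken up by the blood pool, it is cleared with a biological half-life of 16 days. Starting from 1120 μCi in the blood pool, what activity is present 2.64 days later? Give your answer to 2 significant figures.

760 μCi

1/t_eff = 1/t_phys + 1/t_biol = 1/6.65 + 1/16 = 0.21288 per day.
t_eff = 6.65 × 16 / (6.65 + 16) ≈ 4.6976 days.
Remaining = 1120 × (1/2)^(2.64/4.6976) = 1120 × (1/2)^0.56199 ≈ 758.65 μCi.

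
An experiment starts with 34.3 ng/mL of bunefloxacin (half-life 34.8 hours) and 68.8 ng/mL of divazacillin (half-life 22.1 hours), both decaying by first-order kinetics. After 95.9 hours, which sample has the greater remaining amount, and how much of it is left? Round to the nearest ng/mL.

bunefloxacin: 34.3 × (1/2)^2.7557 ≈ 5.0785 ng/mL.
divazacillin: 68.8 × (1/2)^4.3394 ≈ 3.3987 ng/mL.
Bunefloxacin has more remaining, at ≈ 5.0785 ng/mL.

bunefloxacin, 5 ng/mL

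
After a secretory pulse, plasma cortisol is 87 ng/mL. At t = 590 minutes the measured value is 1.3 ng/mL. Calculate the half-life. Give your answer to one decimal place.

A/A₀ = 1.3/87 ≈ 0.014943.
n = log₂(66.923) ≈ 6.0644 half-lives elapsed in 590 minutes.
t½ = 590/6.0644 ≈ 97.289 minutes.

97.3 minutes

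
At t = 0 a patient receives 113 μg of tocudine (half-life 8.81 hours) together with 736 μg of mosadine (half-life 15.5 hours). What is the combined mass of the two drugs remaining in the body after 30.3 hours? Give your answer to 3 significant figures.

200 μg

tocudine: 113 × (1/2)^(30.3/8.81) = 113 × (1/2)^3.4393 ≈ 10.417 μg.
mosadine: 736 × (1/2)^(30.3/15.5) = 736 × (1/2)^1.9548 ≈ 189.85 μg.
Total = 10.417 + 189.85 ≈ 200.27 μg.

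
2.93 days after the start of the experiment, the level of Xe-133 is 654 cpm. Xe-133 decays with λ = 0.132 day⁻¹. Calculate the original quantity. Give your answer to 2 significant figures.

t½ = ln 2 / λ = 0.69315 / 0.132 ≈ 5.2511 days.
Number of half-lives elapsed: n = 2.93/5.2511 ≈ 0.55798.
A₀ = A × 2^n = 654 × 2^0.55798 = 654 × 1.4722 ≈ 962.82 cpm.

960 cpm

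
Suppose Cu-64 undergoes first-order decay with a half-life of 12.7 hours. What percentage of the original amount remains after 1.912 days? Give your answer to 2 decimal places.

1.912 days = 45.888 hours.
n = 45.888/12.7 ≈ 3.6132 half-lives.
Fraction remaining = (1/2)^3.6132 ≈ 0.081717, i.e. 8.1717%.

8.17%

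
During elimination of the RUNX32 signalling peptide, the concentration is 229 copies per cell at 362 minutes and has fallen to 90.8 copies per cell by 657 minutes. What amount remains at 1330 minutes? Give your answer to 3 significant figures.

11.0 copies per cell

Over Δt = 657 − 362 = 295 minutes, the level fell by a factor of 229/90.8 ≈ 2.522.
n = log₂(2.522) ≈ 1.3346 half-lives, so t½ = 295/1.3346 ≈ 221.04 minutes.
From t = 657 to t = 1330: 90.8 × (1/2)^((1330−657)/221.04) ≈ 11.004 copies per cell.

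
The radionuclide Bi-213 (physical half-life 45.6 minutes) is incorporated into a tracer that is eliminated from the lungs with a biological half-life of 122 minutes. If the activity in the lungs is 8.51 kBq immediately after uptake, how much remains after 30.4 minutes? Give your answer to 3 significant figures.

1/t_eff = 1/t_phys + 1/t_biol = 1/45.6 + 1/122 = 0.030127 per minute.
t_eff = 45.6 × 122 / (45.6 + 122) ≈ 33.193 minutes.
Remaining = 8.51 × (1/2)^(30.4/33.193) = 8.51 × (1/2)^0.91585 ≈ 4.5106 kBq.

4.51 kBq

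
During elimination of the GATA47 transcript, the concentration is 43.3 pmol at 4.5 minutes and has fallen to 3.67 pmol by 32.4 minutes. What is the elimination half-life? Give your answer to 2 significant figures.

Over Δt = 32.4 − 4.5 = 27.9 minutes, the level fell by a factor of 43.3/3.67 ≈ 11.798.
n = log₂(11.798) ≈ 3.5605 half-lives, so t½ = 27.9/3.5605 ≈ 7.8359 minutes.

7.8 minutes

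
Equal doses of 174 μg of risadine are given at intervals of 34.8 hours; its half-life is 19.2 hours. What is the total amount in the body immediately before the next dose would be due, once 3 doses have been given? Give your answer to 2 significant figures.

68 μg

The 3 doses were given 104.4, 69.6, 34.8 hours ago.
Total = 174·(1/2)^(104.4/19.2) + 174·(1/2)^(69.6/19.2) + 174·(1/2)^(34.8/19.2)
      = 4.0151 + 14.103 + 49.537 ≈ 67.656 μg.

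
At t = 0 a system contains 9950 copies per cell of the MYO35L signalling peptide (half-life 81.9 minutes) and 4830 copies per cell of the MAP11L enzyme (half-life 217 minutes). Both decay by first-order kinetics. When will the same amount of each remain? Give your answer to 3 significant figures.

Set 9950·(1/2)^(t/81.9) = 4830·(1/2)^(t/217).
Taking log₂: log₂(9950/4830) = t·(1/81.9 − 1/217).
log₂(2.06) = 1.0427; 1/81.9 − 1/217 = 0.0076017.
t = 1.0427 / 0.0076017 ≈ 137.16 minutes.

137 minutes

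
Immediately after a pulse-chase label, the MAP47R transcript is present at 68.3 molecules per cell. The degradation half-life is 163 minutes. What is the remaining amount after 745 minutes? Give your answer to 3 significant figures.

Number of half-lives: n = 745/163 ≈ 4.5706.
Remaining = 68.3 × (1/2)^4.5706 = 68.3 × 0.042085 ≈ 2.8744 molecules per cell.

2.87 molecules per cell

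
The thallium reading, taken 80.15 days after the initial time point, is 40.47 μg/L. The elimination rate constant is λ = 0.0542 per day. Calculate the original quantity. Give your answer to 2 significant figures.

3100 μg/L

t½ = ln 2 / λ = 0.69315 / 0.0542 ≈ 12.789 days.
Number of half-lives elapsed: n = 80.15/12.789 ≈ 6.2673.
A₀ = A × 2^n = 40.47 × 2^6.2673 = 40.47 × 77.025 ≈ 3117.2 μg/L.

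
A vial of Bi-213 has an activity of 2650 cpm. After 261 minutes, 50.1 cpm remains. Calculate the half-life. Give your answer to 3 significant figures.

A/A₀ = 50.1/2650 ≈ 0.018906.
n = log₂(52.894) ≈ 5.725 half-lives elapsed in 261 minutes.
t½ = 261/5.725 ≈ 45.589 minutes.

45.6 minutes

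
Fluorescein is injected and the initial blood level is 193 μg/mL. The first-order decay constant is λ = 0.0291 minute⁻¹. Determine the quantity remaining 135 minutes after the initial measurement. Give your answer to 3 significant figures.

t½ = ln 2 / λ = 0.69315 / 0.0291 ≈ 23.819 minutes.
Number of half-lives: n = 135/23.819 ≈ 5.6676.
Remaining = 193 × (1/2)^5.6676 = 193 × 0.019673 ≈ 3.7969 μg/mL.

3.80 μg/mL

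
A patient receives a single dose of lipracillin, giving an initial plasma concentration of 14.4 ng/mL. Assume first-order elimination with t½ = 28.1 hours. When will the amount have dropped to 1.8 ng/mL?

84.3 hours

1.8/14.4 = 1/8, so 3 half-lives have elapsed.
t = 3 × 28.1 = 84.3 hours.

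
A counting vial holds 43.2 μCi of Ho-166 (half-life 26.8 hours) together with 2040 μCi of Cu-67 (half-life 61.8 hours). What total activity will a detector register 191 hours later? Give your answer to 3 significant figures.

Ho-166: 43.2 × (1/2)^(191/26.8) = 43.2 × (1/2)^7.1269 ≈ 0.30909 μCi.
Cu-67: 2040 × (1/2)^(191/61.8) = 2040 × (1/2)^3.0906 ≈ 239.48 μCi.
Total = 0.30909 + 239.48 ≈ 239.79 μCi.

240 μCi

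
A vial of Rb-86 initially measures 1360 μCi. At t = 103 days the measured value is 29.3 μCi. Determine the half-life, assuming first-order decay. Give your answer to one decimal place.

18.6 days

A/A₀ = 29.3/1360 ≈ 0.021544.
n = log₂(46.416) ≈ 5.5366 half-lives elapsed in 103 days.
t½ = 103/5.5366 ≈ 18.604 days.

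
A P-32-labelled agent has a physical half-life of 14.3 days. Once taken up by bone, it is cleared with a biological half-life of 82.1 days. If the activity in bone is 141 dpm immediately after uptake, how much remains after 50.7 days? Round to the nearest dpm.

1/t_eff = 1/t_phys + 1/t_biol = 1/14.3 + 1/82.1 = 0.08211 per day.
t_eff = 14.3 × 82.1 / (14.3 + 82.1) ≈ 12.179 days.
Remaining = 141 × (1/2)^(50.7/12.179) = 141 × (1/2)^4.163 ≈ 7.8711 dpm.

8 dpm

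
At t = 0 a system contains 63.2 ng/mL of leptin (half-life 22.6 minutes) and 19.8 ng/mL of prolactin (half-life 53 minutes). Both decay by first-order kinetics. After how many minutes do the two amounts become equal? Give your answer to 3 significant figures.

Set 63.2·(1/2)^(t/22.6) = 19.8·(1/2)^(t/53).
Taking log₂: log₂(63.2/19.8) = t·(1/22.6 − 1/53).
log₂(3.1919) = 1.6744; 1/22.6 − 1/53 = 0.02538.
t = 1.6744 / 0.02538 ≈ 65.975 minutes.

66.0 minutes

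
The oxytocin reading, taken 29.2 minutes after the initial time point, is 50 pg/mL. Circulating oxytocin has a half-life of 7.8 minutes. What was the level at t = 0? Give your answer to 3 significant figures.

670 pg/mL

Number of half-lives elapsed: n = 29.2/7.8 ≈ 3.7436.
A₀ = A × 2^n = 50 × 2^3.7436 = 50 × 13.395 ≈ 669.73 pg/mL.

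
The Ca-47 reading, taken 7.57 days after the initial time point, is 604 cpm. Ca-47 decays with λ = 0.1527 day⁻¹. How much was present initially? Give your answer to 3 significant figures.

1920 cpm

t½ = ln 2 / λ = 0.69315 / 0.1527 ≈ 4.5393 days.
Number of half-lives elapsed: n = 7.57/4.5393 ≈ 1.6677.
A₀ = A × 2^n = 604 × 2^1.6677 = 604 × 3.177 ≈ 1918.9 cpm.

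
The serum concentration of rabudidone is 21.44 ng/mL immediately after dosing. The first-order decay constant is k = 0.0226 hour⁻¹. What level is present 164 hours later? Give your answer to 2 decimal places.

t½ = ln 2 / k = 0.69315 / 0.0226 ≈ 30.67 hours.
Number of half-lives: n = 164/30.67 ≈ 5.3472.
Remaining = 21.44 × (1/2)^5.3472 = 21.44 × 0.024566 ≈ 0.52669 ng/mL.

0.53 ng/mL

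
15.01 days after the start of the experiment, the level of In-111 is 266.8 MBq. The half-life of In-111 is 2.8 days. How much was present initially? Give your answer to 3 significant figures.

11000 MBq

Number of half-lives elapsed: n = 15.01/2.8 ≈ 5.3607.
A₀ = A × 2^n = 266.8 × 2^5.3607 = 266.8 × 41.09 ≈ 10963 MBq.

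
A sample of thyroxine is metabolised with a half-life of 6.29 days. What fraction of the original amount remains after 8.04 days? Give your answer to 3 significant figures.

0.412

n = 8.04/6.29 ≈ 1.2782 half-lives.
Fraction remaining = (1/2)^1.2782 ≈ 0.4123.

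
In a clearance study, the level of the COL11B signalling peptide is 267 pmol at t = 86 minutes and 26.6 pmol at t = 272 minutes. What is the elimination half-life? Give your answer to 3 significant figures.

55.9 minutes

Over Δt = 272 − 86 = 186 minutes, the level fell by a factor of 267/26.6 ≈ 10.038.
n = log₂(10.038) ≈ 3.3273 half-lives, so t½ = 186/3.3273 ≈ 55.9 minutes.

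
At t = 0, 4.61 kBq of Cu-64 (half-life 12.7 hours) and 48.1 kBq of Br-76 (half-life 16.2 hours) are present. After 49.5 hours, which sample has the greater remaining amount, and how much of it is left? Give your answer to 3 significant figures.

Cu-64: 4.61 × (1/2)^3.8976 ≈ 0.30931 kBq.
Br-76: 48.1 × (1/2)^3.0556 ≈ 5.7854 kBq.
Br-76 has more remaining, at ≈ 5.7854 kBq.

Br-76, 5.79 kBq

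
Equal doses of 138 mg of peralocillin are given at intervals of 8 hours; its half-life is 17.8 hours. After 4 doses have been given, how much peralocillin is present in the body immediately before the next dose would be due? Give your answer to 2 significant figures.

270 mg

The 4 doses were given 32, 24, 16, 8 hours ago.
Total = 138·(1/2)^(32/17.8) + 138·(1/2)^(24/17.8) + 138·(1/2)^(16/17.8) + 138·(1/2)^(8/17.8)
      = 39.692 + 54.2 + 74.01 + 101.06 ≈ 268.96 mg.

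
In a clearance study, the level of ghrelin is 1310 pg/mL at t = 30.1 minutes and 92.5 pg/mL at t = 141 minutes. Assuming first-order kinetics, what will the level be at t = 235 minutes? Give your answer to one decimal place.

9.8 pg/mL

Over Δt = 141 − 30.1 = 110.9 minutes, the level fell by a factor of 1310/92.5 ≈ 14.162.
n = log₂(14.162) ≈ 3.824 half-lives, so t½ = 110.9/3.824 ≈ 29.001 minutes.
From t = 141 to t = 235: 92.5 × (1/2)^((235−141)/29.001) ≈ 9.7821 pg/mL.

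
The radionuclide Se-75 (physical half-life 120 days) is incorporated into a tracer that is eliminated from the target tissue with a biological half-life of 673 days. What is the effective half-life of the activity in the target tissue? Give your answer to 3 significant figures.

102 days

1/t_eff = 1/t_phys + 1/t_biol = 1/120 + 1/673 = 0.0098192 per day.
t_eff = 120 × 673 / (120 + 673) ≈ 101.84 days.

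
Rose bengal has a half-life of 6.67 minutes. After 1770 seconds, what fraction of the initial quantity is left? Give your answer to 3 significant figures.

0.0466

1770 seconds = 29.5 minutes.
n = 29.5/6.67 ≈ 4.4228 half-lives.
Fraction remaining = (1/2)^4.4228 ≈ 0.046624.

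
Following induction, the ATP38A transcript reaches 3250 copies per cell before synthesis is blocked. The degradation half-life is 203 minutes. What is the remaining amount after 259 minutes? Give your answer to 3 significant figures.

Number of half-lives: n = 259/203 ≈ 1.2759.
Remaining = 3250 × (1/2)^1.2759 = 3250 × 0.41298 ≈ 1342.2 copies per cell.

1340 copies per cell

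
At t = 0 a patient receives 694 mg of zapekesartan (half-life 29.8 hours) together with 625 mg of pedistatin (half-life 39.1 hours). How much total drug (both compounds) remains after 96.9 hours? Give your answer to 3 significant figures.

zapekesartan: 694 × (1/2)^(96.9/29.8) = 694 × (1/2)^3.2517 ≈ 72.863 mg.
pedistatin: 625 × (1/2)^(96.9/39.1) = 625 × (1/2)^2.4783 ≈ 112.16 mg.
Total = 72.863 + 112.16 ≈ 185.03 mg.

185 mg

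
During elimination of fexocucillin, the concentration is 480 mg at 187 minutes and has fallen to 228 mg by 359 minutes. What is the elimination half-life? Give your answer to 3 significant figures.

160 minutes

Over Δt = 359 − 187 = 172 minutes, the level fell by a factor of 480/228 ≈ 2.1053.
n = log₂(2.1053) ≈ 1.074 half-lives, so t½ = 172/1.074 ≈ 160.15 minutes.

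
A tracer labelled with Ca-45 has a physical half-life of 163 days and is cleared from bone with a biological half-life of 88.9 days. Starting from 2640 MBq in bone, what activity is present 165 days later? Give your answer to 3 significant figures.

362 MBq

1/t_eff = 1/t_phys + 1/t_biol = 1/163 + 1/88.9 = 0.017384 per day.
t_eff = 163 × 88.9 / (163 + 88.9) ≈ 57.526 days.
Remaining = 2640 × (1/2)^(165/57.526) = 2640 × (1/2)^2.8683 ≈ 361.55 MBq.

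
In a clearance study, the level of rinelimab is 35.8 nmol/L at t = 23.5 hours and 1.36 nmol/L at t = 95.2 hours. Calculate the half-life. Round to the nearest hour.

15 hours

Over Δt = 95.2 − 23.5 = 71.7 hours, the level fell by a factor of 35.8/1.36 ≈ 26.324.
n = log₂(26.324) ≈ 4.7183 half-lives, so t½ = 71.7/4.7183 ≈ 15.196 hours.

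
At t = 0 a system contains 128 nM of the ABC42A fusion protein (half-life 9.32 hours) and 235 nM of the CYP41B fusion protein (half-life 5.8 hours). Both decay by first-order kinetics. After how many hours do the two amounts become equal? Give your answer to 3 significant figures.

13.5 hours

Set 128·(1/2)^(t/9.32) = 235·(1/2)^(t/5.8).
Taking log₂: log₂(128/235) = t·(1/9.32 − 1/5.8).
log₂(0.54468) = -0.87652; 1/9.32 − 1/5.8 = -0.065118.
t = -0.87652 / -0.065118 ≈ 13.461 hours.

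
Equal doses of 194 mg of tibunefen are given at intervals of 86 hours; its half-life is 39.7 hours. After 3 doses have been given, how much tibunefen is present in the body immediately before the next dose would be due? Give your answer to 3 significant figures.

The 3 doses were given 258, 172, 86 hours ago.
Total = 194·(1/2)^(258/39.7) + 194·(1/2)^(172/39.7) + 194·(1/2)^(86/39.7)
      = 2.1453 + 9.6292 + 43.221 ≈ 54.996 mg.

55.0 mg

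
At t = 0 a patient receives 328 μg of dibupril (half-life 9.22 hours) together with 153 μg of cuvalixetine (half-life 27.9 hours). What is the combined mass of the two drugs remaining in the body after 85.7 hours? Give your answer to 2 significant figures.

dibupril: 328 × (1/2)^(85.7/9.22) = 328 × (1/2)^9.295 ≈ 0.52215 μg.
cuvalixetine: 153 × (1/2)^(85.7/27.9) = 153 × (1/2)^3.0717 ≈ 18.198 μg.
Total = 0.52215 + 18.198 ≈ 18.72 μg.

19 μg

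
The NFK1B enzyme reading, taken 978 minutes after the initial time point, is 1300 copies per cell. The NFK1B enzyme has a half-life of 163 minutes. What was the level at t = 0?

Number of half-lives elapsed: n = 978/163 ≈ 6.
A₀ = A × 2^n = 1300 × 2^6 = 1300 × 64 ≈ 83200 copies per cell.

83200 copies per cell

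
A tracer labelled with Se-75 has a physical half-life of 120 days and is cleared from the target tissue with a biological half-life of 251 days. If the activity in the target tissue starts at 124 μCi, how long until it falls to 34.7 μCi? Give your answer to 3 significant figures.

149 days

1/t_eff = 1/t_phys + 1/t_biol = 1/120 + 1/251 = 0.012317 per day.
t_eff = 120 × 251 / (120 + 251) ≈ 81.186 days.
n = log₂(124/34.7) ≈ 1.8373; t = 1.8373 × 81.186 ≈ 149.17 days.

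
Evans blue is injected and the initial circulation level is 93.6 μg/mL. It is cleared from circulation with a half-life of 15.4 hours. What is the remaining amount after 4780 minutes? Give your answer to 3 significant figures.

Convert the elapsed time: 4780 minutes = 79.6667 hours.
Number of half-lives: n = 79.6667/15.4 ≈ 5.1732.
Remaining = 93.6 × (1/2)^5.1732 = 93.6 × 0.027716 ≈ 2.5942 μg/mL.

2.59 μg/mL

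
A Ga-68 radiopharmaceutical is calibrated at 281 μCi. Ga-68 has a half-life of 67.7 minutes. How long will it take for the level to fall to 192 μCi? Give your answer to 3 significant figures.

37.2 minutes

Fraction remaining = 192/281 ≈ 0.68327.
n = log₂(281/192) = ln(1.4635)/ln 2 ≈ 0.54946 half-lives.
t = n × t½ = 0.54946 × 67.7 ≈ 37.199 minutes.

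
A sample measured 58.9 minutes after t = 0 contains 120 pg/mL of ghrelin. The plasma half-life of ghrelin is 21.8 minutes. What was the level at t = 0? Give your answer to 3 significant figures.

781 pg/mL

Number of half-lives elapsed: n = 58.9/21.8 ≈ 2.7018.
A₀ = A × 2^n = 120 × 2^2.7018 = 120 × 6.5063 ≈ 780.75 pg/mL.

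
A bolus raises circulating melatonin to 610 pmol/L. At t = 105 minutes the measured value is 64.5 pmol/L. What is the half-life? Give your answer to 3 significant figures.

A/A₀ = 64.5/610 ≈ 0.10574.
n = log₂(9.4574) ≈ 3.2414 half-lives elapsed in 105 minutes.
t½ = 105/3.2414 ≈ 32.393 minutes.

32.4 minutes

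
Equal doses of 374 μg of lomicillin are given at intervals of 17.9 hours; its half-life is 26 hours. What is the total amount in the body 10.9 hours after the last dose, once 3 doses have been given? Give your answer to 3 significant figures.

561 μg

The 3 doses were given 46.7, 28.8, 10.9 hours ago.
Total = 374·(1/2)^(46.7/26) + 374·(1/2)^(28.8/26) + 374·(1/2)^(10.9/26)
      = 107.69 + 173.55 + 279.69 ≈ 560.93 μg.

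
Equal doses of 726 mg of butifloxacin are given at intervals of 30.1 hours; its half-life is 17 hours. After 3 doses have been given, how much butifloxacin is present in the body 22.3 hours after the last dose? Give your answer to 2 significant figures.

400 mg

The 3 doses were given 82.5, 52.4, 22.3 hours ago.
Total = 726·(1/2)^(82.5/17) + 726·(1/2)^(52.4/17) + 726·(1/2)^(22.3/17)
      = 25.122 + 85.715 + 292.45 ≈ 403.29 mg.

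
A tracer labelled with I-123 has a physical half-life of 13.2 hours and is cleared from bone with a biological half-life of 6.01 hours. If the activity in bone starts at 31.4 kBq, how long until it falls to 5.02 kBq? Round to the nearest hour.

1/t_eff = 1/t_phys + 1/t_biol = 1/13.2 + 1/6.01 = 0.24215 per hour.
t_eff = 13.2 × 6.01 / (13.2 + 6.01) ≈ 4.1297 hours.
n = log₂(31.4/5.02) ≈ 2.645; t = 2.645 × 4.1297 ≈ 10.923 hours.

11 hours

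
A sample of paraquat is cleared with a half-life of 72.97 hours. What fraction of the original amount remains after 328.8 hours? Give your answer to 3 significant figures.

n = 328.8/72.97 ≈ 4.506 half-lives.
Fraction remaining = (1/2)^4.506 ≈ 0.044012.

0.0440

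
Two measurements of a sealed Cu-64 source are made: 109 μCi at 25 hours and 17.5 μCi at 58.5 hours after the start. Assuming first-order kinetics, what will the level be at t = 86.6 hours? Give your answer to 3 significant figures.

Over Δt = 58.5 − 25 = 33.5 hours, the level fell by a factor of 109/17.5 ≈ 6.2286.
n = log₂(6.2286) ≈ 2.6389 half-lives, so t½ = 33.5/2.6389 ≈ 12.695 hours.
From t = 58.5 to t = 86.6: 17.5 × (1/2)^((86.6−58.5)/12.695) ≈ 3.7731 μCi.

3.77 μCi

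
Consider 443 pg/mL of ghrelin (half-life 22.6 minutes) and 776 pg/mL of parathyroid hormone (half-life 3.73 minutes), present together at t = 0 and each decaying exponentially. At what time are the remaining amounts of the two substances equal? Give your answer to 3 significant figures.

3.61 minutes

Set 443·(1/2)^(t/22.6) = 776·(1/2)^(t/3.73).
Taking log₂: log₂(443/776) = t·(1/22.6 − 1/3.73).
log₂(0.57088) = -0.80875; 1/22.6 − 1/3.73 = -0.22385.
t = -0.80875 / -0.22385 ≈ 3.6129 minutes.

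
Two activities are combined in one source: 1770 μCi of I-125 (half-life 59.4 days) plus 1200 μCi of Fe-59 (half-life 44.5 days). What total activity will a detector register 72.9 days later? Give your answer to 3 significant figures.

I-125: 1770 × (1/2)^(72.9/59.4) = 1770 × (1/2)^1.2273 ≈ 756.01 μCi.
Fe-59: 1200 × (1/2)^(72.9/44.5) = 1200 × (1/2)^1.6382 ≈ 385.51 μCi.
Total = 756.01 + 385.51 ≈ 1141.5 μCi.

1140 μCi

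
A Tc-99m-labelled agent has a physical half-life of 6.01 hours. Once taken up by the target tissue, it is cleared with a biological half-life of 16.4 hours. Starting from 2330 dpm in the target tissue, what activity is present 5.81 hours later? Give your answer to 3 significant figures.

933 dpm

1/t_eff = 1/t_phys + 1/t_biol = 1/6.01 + 1/16.4 = 0.22736 per hour.
t_eff = 6.01 × 16.4 / (6.01 + 16.4) ≈ 4.3982 hours.
Remaining = 2330 × (1/2)^(5.81/4.3982) = 2330 × (1/2)^1.321 ≈ 932.61 dpm.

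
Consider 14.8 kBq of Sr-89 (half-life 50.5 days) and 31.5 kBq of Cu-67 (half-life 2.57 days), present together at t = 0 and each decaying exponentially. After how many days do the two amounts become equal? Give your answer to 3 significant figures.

2.95 days

Set 14.8·(1/2)^(t/50.5) = 31.5·(1/2)^(t/2.57).
Taking log₂: log₂(14.8/31.5) = t·(1/50.5 − 1/2.57).
log₂(0.46984) = -1.0898; 1/50.5 − 1/2.57 = -0.3693.
t = -1.0898 / -0.3693 ≈ 2.9508 days.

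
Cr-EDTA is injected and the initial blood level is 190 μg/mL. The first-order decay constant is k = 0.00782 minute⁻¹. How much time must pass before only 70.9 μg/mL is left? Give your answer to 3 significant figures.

t½ = ln 2 / k = 0.69315 / 0.00782 ≈ 88.638 minutes.
Fraction remaining = 70.9/190 ≈ 0.37316.
n = log₂(190/70.9) = ln(2.6798)/ln 2 ≈ 1.4221 half-lives.
t = n × t½ = 1.4221 × 88.638 ≈ 126.06 minutes.

126 minutes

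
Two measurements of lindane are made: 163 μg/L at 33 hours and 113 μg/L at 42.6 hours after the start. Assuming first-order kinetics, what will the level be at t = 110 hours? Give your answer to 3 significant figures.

Over Δt = 42.6 − 33 = 9.6 hours, the level fell by a factor of 163/113 ≈ 1.4425.
n = log₂(1.4425) ≈ 0.52855 half-lives, so t½ = 9.6/0.52855 ≈ 18.163 hours.
From t = 42.6 to t = 110: 113 × (1/2)^((110−42.6)/18.163) ≈ 8.6298 μg/L.

8.63 μg/L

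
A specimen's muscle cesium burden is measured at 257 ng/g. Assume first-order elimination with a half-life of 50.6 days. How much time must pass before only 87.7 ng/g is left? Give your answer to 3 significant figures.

Fraction remaining = 87.7/257 ≈ 0.34125.
n = log₂(257/87.7) = ln(2.9304)/ln 2 ≈ 1.5511 half-lives.
t = n × t½ = 1.5511 × 50.6 ≈ 78.487 days.

78.5 days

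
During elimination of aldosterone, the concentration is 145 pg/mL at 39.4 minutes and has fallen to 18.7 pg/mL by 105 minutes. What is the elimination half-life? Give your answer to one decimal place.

Over Δt = 105 − 39.4 = 65.6 minutes, the level fell by a factor of 145/18.7 ≈ 7.754.
n = log₂(7.754) ≈ 2.9549 half-lives, so t½ = 65.6/2.9549 ≈ 22.2 minutes.

22.2 minutes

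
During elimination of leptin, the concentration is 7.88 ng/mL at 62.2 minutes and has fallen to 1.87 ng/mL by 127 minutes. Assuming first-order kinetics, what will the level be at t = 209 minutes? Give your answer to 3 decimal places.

Over Δt = 127 − 62.2 = 64.8 minutes, the level fell by a factor of 7.88/1.87 ≈ 4.2139.
n = log₂(4.2139) ≈ 2.0752 half-lives, so t½ = 64.8/2.0752 ≈ 31.227 minutes.
From t = 127 to t = 209: 1.87 × (1/2)^((209−127)/31.227) ≈ 0.30293 ng/mL.

0.303 ng/mL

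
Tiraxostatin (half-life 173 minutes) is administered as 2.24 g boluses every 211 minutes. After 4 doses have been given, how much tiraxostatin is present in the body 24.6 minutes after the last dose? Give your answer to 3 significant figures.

3.44 g

The 4 doses were given 657.6, 446.6, 235.6, 24.6 minutes ago.
Total = 2.24·(1/2)^(657.6/173) + 2.24·(1/2)^(446.6/173) + 2.24·(1/2)^(235.6/173) + 2.24·(1/2)^(24.6/173)
      = 0.16069 + 0.37423 + 0.87155 + 2.0298 ≈ 3.4362 g.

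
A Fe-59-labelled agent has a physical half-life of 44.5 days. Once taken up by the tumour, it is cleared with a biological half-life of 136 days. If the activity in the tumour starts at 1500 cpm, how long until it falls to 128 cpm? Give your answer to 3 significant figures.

119 days

1/t_eff = 1/t_phys + 1/t_biol = 1/44.5 + 1/136 = 0.029825 per day.
t_eff = 44.5 × 136 / (44.5 + 136) ≈ 33.529 days.
n = log₂(1500/128) ≈ 3.5507; t = 3.5507 × 33.529 ≈ 119.05 days.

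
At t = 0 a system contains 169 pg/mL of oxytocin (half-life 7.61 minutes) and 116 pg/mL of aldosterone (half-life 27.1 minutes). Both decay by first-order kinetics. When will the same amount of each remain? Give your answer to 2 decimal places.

Set 169·(1/2)^(t/7.61) = 116·(1/2)^(t/27.1).
Taking log₂: log₂(169/116) = t·(1/7.61 − 1/27.1).
log₂(1.4569) = 0.5429; 1/7.61 − 1/27.1 = 0.094506.
t = 0.5429 / 0.094506 ≈ 5.7446 minutes.

5.74 minutes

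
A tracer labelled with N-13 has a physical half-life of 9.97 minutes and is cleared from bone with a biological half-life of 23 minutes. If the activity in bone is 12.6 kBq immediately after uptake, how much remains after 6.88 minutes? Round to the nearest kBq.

1/t_eff = 1/t_phys + 1/t_biol = 1/9.97 + 1/23 = 0.14378 per minute.
t_eff = 9.97 × 23 / (9.97 + 23) ≈ 6.9551 minutes.
Remaining = 12.6 × (1/2)^(6.88/6.9551) = 12.6 × (1/2)^0.9892 ≈ 6.3473 kBq.

6 kBq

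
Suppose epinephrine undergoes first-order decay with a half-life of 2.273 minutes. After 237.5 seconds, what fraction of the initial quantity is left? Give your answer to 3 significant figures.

0.299

237.5 seconds = 3.95833 minutes.
n = 3.95833/2.273 ≈ 1.7415 half-lives.
Fraction remaining = (1/2)^1.7415 ≈ 0.29907.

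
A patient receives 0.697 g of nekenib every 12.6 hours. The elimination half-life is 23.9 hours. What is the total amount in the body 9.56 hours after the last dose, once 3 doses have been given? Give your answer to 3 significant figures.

The 3 doses were given 34.76, 22.16, 9.56 hours ago.
Total = 0.697·(1/2)^(34.76/23.9) + 0.697·(1/2)^(22.16/23.9) + 0.697·(1/2)^(9.56/23.9)
      = 0.25434 + 0.36654 + 0.52823 ≈ 1.1491 g.

1.15 g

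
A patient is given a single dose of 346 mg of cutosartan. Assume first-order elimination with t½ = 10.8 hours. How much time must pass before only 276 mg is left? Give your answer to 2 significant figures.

Fraction remaining = 276/346 ≈ 0.79769.
n = log₂(346/276) = ln(1.2536)/ln 2 ≈ 0.3261 half-lives.
t = n × t½ = 0.3261 × 10.8 ≈ 3.5219 hours.

3.5 hours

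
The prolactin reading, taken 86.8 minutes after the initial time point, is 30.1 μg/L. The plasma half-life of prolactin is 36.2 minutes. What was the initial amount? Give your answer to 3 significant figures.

Number of half-lives elapsed: n = 86.8/36.2 ≈ 2.3978.
A₀ = A × 2^n = 30.1 × 2^2.3978 = 30.1 × 5.27 ≈ 158.63 μg/L.

159 μg/L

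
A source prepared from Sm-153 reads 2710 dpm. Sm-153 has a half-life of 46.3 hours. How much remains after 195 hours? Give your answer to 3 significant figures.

146 dpm

Number of half-lives: n = 195/46.3 ≈ 4.2117.
Remaining = 2710 × (1/2)^4.2117 = 2710 × 0.053971 ≈ 146.26 dpm.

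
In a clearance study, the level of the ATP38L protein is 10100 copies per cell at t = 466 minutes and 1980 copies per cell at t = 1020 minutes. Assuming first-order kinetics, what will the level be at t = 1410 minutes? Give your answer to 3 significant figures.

Over Δt = 1020 − 466 = 554 minutes, the level fell by a factor of 10100/1980 ≈ 5.101.
n = log₂(5.101) ≈ 2.3508 half-lives, so t½ = 554/2.3508 ≈ 235.67 minutes.
From t = 1020 to t = 1410: 1980 × (1/2)^((1410−1020)/235.67) ≈ 628.78 copies per cell.

629 copies per cell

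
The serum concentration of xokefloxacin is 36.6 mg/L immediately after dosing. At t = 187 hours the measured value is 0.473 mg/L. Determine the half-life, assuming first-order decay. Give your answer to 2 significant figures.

A/A₀ = 0.473/36.6 ≈ 0.012923.
n = log₂(77.378) ≈ 6.2739 half-lives elapsed in 187 hours.
t½ = 187/6.2739 ≈ 29.806 hours.

30 hours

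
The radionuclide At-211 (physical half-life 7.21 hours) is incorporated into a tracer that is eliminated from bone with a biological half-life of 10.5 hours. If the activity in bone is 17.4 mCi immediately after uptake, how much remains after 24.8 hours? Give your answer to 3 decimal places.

0.312 mCi

1/t_eff = 1/t_phys + 1/t_biol = 1/7.21 + 1/10.5 = 0.23393 per hour.
t_eff = 7.21 × 10.5 / (7.21 + 10.5) ≈ 4.2747 hours.
Remaining = 17.4 × (1/2)^(24.8/4.2747) = 17.4 × (1/2)^5.8016 ≈ 0.31196 mCi.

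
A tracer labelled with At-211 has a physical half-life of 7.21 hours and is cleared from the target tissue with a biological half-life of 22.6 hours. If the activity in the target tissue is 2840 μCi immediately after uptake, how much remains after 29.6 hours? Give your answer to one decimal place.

66.6 μCi

1/t_eff = 1/t_phys + 1/t_biol = 1/7.21 + 1/22.6 = 0.18294 per hour.
t_eff = 7.21 × 22.6 / (7.21 + 22.6) ≈ 5.4662 hours.
Remaining = 2840 × (1/2)^(29.6/5.4662) = 2840 × (1/2)^5.4151 ≈ 66.558 μCi.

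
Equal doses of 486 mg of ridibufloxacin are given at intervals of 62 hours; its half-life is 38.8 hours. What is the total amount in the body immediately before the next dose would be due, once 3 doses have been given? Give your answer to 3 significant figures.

The 3 doses were given 186, 124, 62 hours ago.
Total = 486·(1/2)^(186/38.8) + 486·(1/2)^(124/38.8) + 486·(1/2)^(62/38.8)
      = 17.521 + 53.037 + 160.55 ≈ 231.11 mg.

231 mg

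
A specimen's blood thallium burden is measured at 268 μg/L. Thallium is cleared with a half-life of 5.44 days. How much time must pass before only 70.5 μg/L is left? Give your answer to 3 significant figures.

10.5 days

Fraction remaining = 70.5/268 ≈ 0.26306.
n = log₂(268/70.5) = ln(3.8014)/ln 2 ≈ 1.9265 half-lives.
t = n × t½ = 1.9265 × 5.44 ≈ 10.48 days.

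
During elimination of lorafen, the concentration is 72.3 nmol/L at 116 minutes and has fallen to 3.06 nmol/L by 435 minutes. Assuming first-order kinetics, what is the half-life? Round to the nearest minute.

70 minutes

Over Δt = 435 − 116 = 319 minutes, the level fell by a factor of 72.3/3.06 ≈ 23.627.
n = log₂(23.627) ≈ 4.5624 half-lives, so t½ = 319/4.5624 ≈ 69.919 minutes.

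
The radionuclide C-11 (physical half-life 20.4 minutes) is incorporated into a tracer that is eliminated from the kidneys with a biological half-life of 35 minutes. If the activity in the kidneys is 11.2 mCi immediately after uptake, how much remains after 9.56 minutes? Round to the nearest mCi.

1/t_eff = 1/t_phys + 1/t_biol = 1/20.4 + 1/35 = 0.077591 per minute.
t_eff = 20.4 × 35 / (20.4 + 35) ≈ 12.888 minutes.
Remaining = 11.2 × (1/2)^(9.56/12.888) = 11.2 × (1/2)^0.74177 ≈ 6.6977 mCi.

7 mCi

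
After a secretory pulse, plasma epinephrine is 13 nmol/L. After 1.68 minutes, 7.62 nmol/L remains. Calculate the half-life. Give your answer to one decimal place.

2.2 minutes

A/A₀ = 7.62/13 ≈ 0.58615.
n = log₂(1.706) ≈ 0.77065 half-lives elapsed in 1.68 minutes.
t½ = 1.68/0.77065 ≈ 2.18 minutes.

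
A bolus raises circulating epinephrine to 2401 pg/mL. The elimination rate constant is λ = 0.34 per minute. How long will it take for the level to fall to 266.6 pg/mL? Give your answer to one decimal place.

6.5 minutes

t½ = ln 2 / λ = 0.69315 / 0.34 ≈ 2.0387 minutes.
Fraction remaining = 266.6/2401 ≈ 0.11104.
n = log₂(2401/266.6) = ln(9.006)/ln 2 ≈ 3.1709 half-lives.
t = n × t½ = 3.1709 × 2.0387 ≈ 6.4644 minutes.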